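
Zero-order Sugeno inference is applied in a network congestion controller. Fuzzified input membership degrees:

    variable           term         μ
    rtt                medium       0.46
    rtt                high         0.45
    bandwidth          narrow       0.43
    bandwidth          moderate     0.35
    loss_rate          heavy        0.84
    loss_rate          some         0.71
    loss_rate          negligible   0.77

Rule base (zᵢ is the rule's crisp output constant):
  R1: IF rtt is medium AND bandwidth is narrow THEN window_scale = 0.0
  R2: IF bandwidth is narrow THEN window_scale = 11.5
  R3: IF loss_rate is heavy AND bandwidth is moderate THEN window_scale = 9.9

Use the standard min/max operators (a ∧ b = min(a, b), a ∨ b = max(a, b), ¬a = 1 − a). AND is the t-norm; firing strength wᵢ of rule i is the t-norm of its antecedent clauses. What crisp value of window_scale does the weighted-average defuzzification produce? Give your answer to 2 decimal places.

6.95

R1 (z=0.0): medium=0.46, narrow=0.43; AND[min(a, b)] → w = 0.43
R2 (z=11.5): narrow=0.43 → w = 0.43
R3 (z=9.9): heavy=0.84, moderate=0.35; AND[min(a, b)] → w = 0.35
Weighted average = (0.43·0.0 + 0.43·11.5 + 0.35·9.9) / (0.43 + 0.43 + 0.35)
  = 8.4100 / 1.2100 = 6.95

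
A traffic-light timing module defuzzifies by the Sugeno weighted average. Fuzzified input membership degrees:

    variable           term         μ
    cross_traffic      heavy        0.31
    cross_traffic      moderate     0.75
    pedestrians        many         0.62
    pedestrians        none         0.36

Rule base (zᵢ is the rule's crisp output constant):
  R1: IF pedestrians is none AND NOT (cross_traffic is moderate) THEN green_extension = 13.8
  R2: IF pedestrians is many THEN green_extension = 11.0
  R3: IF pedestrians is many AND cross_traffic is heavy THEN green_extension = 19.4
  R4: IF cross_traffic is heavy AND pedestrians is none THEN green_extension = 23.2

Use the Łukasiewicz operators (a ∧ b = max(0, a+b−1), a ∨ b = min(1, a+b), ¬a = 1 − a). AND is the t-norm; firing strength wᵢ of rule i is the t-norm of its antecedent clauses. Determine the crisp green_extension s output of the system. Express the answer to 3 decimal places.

11.000

R1 (z=13.8): none=0.36, ¬moderate=1−0.75=0.25; AND[max(0, a+b−1)] → w = 0.00
R2 (z=11.0): many=0.62 → w = 0.62
R3 (z=19.4): many=0.62, heavy=0.31; AND[max(0, a+b−1)] → w = 0.00
R4 (z=23.2): heavy=0.31, none=0.36; AND[max(0, a+b−1)] → w = 0.00
Weighted average = (0.00·13.8 + 0.62·11.0 + 0.00·19.4 + 0.00·23.2) / (0.00 + 0.62 + 0.00 + 0.00)
  = 6.8200 / 0.6200 = 11.000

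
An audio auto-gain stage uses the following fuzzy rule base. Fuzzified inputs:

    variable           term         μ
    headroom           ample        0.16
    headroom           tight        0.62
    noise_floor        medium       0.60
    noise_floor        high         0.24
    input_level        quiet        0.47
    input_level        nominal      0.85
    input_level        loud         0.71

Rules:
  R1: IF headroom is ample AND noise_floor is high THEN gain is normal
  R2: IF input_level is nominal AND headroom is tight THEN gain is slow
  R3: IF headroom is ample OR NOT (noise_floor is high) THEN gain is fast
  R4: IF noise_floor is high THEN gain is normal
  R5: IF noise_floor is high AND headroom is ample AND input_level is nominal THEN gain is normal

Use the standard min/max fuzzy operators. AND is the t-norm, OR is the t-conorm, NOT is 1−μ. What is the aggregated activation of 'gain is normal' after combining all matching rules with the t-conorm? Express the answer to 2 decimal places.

R1: ample=0.16, high=0.24; AND[min(a, b)] → w = 0.16
R2: nominal=0.85, tight=0.62; AND[min(a, b)] → w = 0.62
R3: ample=0.16, ¬high=1−0.24=0.76; OR[max(a, b)] → w = 0.76
R4: high=0.24 → w = 0.24
R5: high=0.24, ample=0.16, nominal=0.85; AND[min(a, b)] → w = 0.16
Rules with consequent 'normal': {R1, R4, R5} → strengths 0.16, 0.24, 0.16
Aggregate via t-conorm [max(a, b)]: 0.24

0.24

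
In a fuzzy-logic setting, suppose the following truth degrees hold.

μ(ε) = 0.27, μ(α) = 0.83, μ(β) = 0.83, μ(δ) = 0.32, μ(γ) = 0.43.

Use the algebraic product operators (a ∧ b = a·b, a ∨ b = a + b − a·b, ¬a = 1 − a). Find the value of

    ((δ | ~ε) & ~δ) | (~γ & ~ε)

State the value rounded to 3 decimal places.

0.740

~ε = 1 − 0.2700 = 0.7300
δ | ~ε = a + b − a·b on (0.3200, 0.7300) = 0.8164
~δ = 1 − 0.3200 = 0.6800
(δ | ~ε) & ~δ = a·b on (0.8164, 0.6800) = 0.5552
~γ = 1 − 0.4300 = 0.5700
~ε = 1 − 0.2700 = 0.7300
~γ & ~ε = a·b on (0.5700, 0.7300) = 0.4161
((δ | ~ε) & ~δ) | (~γ & ~ε) = a + b − a·b on (0.5552, 0.4161) = 0.7403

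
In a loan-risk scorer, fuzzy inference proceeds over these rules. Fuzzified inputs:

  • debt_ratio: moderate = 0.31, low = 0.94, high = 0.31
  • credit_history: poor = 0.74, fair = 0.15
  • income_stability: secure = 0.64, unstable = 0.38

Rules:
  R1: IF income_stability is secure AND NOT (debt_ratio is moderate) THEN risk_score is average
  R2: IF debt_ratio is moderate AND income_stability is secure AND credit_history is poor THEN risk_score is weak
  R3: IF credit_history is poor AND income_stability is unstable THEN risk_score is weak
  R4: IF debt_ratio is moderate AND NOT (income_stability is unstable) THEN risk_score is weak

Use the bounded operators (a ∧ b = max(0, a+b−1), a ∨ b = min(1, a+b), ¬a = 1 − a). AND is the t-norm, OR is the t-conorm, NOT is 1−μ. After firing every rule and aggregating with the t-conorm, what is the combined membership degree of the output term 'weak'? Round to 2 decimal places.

0.12

R1: secure=0.64, ¬moderate=1−0.31=0.69; AND[max(0, a+b−1)] → w = 0.33
R2: moderate=0.31, secure=0.64, poor=0.74; AND[max(0, a+b−1)] → w = 0.00
R3: poor=0.74, unstable=0.38; AND[max(0, a+b−1)] → w = 0.12
R4: moderate=0.31, ¬unstable=1−0.38=0.62; AND[max(0, a+b−1)] → w = 0.00
Rules with consequent 'weak': {R2, R3, R4} → strengths 0.00, 0.12, 0.00
Aggregate via t-conorm [min(1, a+b)]: 0.12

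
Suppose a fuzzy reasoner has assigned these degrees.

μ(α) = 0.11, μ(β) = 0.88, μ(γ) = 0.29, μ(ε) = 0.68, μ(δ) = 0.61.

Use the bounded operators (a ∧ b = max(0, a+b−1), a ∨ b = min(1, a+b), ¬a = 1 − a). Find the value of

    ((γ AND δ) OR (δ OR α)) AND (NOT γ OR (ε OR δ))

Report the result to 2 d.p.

γ AND δ = max(0, a+b−1) on (0.29, 0.61) = 0.00
δ OR α = min(1, a+b) on (0.61, 0.11) = 0.72
(γ AND δ) OR (δ OR α) = min(1, a+b) on (0.00, 0.72) = 0.72
NOT γ = 1 − 0.29 = 0.71
ε OR δ = min(1, a+b) on (0.68, 0.61) = 1.00
NOT γ OR (ε OR δ) = min(1, a+b) on (0.71, 1.00) = 1.00
((γ AND δ) OR (δ OR α)) AND (NOT γ OR (ε OR δ)) = max(0, a+b−1) on (0.72, 1.00) = 0.72

0.72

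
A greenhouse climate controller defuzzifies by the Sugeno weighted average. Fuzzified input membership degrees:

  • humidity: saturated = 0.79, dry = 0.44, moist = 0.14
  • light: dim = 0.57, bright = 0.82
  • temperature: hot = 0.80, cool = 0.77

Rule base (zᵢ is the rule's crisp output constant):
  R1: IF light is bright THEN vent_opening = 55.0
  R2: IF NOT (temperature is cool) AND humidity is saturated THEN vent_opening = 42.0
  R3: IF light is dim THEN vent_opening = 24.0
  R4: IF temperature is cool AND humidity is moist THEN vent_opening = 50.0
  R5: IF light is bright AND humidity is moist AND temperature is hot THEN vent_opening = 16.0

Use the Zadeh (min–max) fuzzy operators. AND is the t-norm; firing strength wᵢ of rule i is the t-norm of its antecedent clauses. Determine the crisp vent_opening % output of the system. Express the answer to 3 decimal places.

R1 (z=55.0): bright=0.82 → w = 0.82
R2 (z=42.0): ¬cool=1−0.77=0.23, saturated=0.79; AND[min(a, b)] → w = 0.23
R3 (z=24.0): dim=0.57 → w = 0.57
R4 (z=50.0): cool=0.77, moist=0.14; AND[min(a, b)] → w = 0.14
R5 (z=16.0): bright=0.82, moist=0.14, hot=0.80; AND[min(a, b)] → w = 0.14
Weighted average = (0.82·55.0 + 0.23·42.0 + 0.57·24.0 + 0.14·50.0 + 0.14·16.0) / (0.82 + 0.23 + 0.57 + 0.14 + 0.14)
  = 77.6800 / 1.9000 = 40.884

40.884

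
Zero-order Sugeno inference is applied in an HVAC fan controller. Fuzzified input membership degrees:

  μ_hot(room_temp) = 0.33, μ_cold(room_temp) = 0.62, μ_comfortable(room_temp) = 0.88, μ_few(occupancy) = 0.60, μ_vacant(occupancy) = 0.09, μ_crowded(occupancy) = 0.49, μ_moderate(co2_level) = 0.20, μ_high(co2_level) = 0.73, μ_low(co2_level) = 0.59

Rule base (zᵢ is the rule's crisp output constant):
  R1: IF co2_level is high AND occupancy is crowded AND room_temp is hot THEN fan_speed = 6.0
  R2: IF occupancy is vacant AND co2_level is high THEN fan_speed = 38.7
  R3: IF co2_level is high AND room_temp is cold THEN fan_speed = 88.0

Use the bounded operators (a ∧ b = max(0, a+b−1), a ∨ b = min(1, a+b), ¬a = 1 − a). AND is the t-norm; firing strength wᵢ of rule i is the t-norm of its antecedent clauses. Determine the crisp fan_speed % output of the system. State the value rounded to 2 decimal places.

88.00

R1 (z=6.0): high=0.73, crowded=0.49, hot=0.33; AND[max(0, a+b−1)] → w = 0.00
R2 (z=38.7): vacant=0.09, high=0.73; AND[max(0, a+b−1)] → w = 0.00
R3 (z=88.0): high=0.73, cold=0.62; AND[max(0, a+b−1)] → w = 0.35
Weighted average = (0.00·6.0 + 0.00·38.7 + 0.35·88.0) / (0.00 + 0.00 + 0.35)
  = 30.8000 / 0.3500 = 88.00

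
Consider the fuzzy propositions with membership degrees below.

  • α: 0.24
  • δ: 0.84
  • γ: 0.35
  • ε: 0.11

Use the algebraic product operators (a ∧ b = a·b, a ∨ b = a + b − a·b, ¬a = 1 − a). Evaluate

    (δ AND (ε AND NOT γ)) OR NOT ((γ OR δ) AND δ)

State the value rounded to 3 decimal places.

0.293

NOT γ = 1 − 0.3500 = 0.6500
ε AND NOT γ = a·b on (0.1100, 0.6500) = 0.0715
δ AND (ε AND NOT γ) = a·b on (0.8400, 0.0715) = 0.0601
γ OR δ = a + b − a·b on (0.3500, 0.8400) = 0.8960
(γ OR δ) AND δ = a·b on (0.8960, 0.8400) = 0.7526
NOT ((γ OR δ) AND δ) = 1 − 0.7526 = 0.2474
(δ AND (ε AND NOT γ)) OR NOT ((γ OR δ) AND δ) = a + b − a·b on (0.0601, 0.2474) = 0.2926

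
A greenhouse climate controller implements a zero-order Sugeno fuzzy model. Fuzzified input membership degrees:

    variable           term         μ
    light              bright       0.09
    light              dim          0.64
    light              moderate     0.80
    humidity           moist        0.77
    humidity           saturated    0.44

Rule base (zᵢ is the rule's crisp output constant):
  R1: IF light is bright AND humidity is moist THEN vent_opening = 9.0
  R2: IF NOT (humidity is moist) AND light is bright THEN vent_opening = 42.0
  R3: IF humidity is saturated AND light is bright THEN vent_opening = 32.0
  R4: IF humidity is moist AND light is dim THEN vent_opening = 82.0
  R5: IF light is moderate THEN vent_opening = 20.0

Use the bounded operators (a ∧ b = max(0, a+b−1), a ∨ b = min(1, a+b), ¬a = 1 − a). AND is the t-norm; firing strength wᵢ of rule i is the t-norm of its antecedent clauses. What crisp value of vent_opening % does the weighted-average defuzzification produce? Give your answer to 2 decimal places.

41.01

R1 (z=9.0): bright=0.09, moist=0.77; AND[max(0, a+b−1)] → w = 0.00
R2 (z=42.0): ¬moist=1−0.77=0.23, bright=0.09; AND[max(0, a+b−1)] → w = 0.00
R3 (z=32.0): saturated=0.44, bright=0.09; AND[max(0, a+b−1)] → w = 0.00
R4 (z=82.0): moist=0.77, dim=0.64; AND[max(0, a+b−1)] → w = 0.41
R5 (z=20.0): moderate=0.80 → w = 0.80
Weighted average = (0.00·9.0 + 0.00·42.0 + 0.00·32.0 + 0.41·82.0 + 0.80·20.0) / (0.00 + 0.00 + 0.00 + 0.41 + 0.80)
  = 49.6200 / 1.2100 = 41.01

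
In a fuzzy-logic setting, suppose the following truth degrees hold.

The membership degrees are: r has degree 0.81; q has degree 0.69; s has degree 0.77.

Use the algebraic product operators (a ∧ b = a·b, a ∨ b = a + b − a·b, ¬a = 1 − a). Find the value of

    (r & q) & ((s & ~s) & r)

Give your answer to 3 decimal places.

r & q = a·b on (0.8100, 0.6900) = 0.5589
~s = 1 − 0.7700 = 0.2300
s & ~s = a·b on (0.7700, 0.2300) = 0.1771
(s & ~s) & r = a·b on (0.1771, 0.8100) = 0.1435
(r & q) & ((s & ~s) & r) = a·b on (0.5589, 0.1435) = 0.0802

0.080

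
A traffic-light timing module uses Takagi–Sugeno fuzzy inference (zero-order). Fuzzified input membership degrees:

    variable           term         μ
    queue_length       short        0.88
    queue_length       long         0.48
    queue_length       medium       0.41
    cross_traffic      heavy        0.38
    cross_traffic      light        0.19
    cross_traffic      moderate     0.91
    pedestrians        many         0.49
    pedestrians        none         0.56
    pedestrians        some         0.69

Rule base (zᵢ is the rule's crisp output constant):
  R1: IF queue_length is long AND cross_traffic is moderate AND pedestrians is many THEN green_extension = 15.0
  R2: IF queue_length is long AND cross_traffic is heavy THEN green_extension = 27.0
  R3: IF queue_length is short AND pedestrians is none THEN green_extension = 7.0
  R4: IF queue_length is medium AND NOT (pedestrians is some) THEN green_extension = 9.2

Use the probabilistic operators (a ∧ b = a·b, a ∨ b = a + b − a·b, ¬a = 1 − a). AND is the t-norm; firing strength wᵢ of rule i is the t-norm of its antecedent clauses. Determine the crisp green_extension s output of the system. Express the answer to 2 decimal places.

R1 (z=15.0): long=0.48, moderate=0.91, many=0.49; AND[a·b] → w = 0.2140
R2 (z=27.0): long=0.48, heavy=0.38; AND[a·b] → w = 0.1824
R3 (z=7.0): short=0.88, none=0.56; AND[a·b] → w = 0.4928
R4 (z=9.2): medium=0.41, ¬some=1−0.69=0.31; AND[a·b] → w = 0.1271
Weighted average = (0.2140·15.0 + 0.1824·27.0 + 0.4928·7.0 + 0.1271·9.2) / (0.2140 + 0.1824 + 0.4928 + 0.1271)
  = 12.7542 / 1.0163 = 12.55

12.55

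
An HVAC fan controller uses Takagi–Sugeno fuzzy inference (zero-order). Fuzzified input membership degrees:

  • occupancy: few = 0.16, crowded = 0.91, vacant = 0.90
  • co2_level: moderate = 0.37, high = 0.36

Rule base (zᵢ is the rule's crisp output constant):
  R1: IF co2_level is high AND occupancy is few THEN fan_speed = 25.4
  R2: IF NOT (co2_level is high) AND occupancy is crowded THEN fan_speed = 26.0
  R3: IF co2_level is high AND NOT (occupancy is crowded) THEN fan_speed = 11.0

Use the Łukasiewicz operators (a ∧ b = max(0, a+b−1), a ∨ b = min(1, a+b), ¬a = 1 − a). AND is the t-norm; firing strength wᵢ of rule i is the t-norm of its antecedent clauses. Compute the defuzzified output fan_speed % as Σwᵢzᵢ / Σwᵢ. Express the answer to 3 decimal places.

26.000

R1 (z=25.4): high=0.36, few=0.16; AND[max(0, a+b−1)] → w = 0.00
R2 (z=26.0): ¬high=1−0.36=0.64, crowded=0.91; AND[max(0, a+b−1)] → w = 0.55
R3 (z=11.0): high=0.36, ¬crowded=1−0.91=0.09; AND[max(0, a+b−1)] → w = 0.00
Weighted average = (0.00·25.4 + 0.55·26.0 + 0.00·11.0) / (0.00 + 0.55 + 0.00)
  = 14.3000 / 0.5500 = 26.000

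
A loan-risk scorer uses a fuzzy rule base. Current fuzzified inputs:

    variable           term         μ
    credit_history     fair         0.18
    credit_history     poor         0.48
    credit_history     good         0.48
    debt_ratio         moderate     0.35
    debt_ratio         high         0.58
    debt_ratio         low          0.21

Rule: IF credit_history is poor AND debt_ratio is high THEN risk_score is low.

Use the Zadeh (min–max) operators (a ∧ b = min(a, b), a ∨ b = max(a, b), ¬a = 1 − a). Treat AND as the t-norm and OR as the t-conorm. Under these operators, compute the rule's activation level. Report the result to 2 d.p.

firing strength: poor=0.48, high=0.58; AND[min(a, b)] → w = 0.48

0.48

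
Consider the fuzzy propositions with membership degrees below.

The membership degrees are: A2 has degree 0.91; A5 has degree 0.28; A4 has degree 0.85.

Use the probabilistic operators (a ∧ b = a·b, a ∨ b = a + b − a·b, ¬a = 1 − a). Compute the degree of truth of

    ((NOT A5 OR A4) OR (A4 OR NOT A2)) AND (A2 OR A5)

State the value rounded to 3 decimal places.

NOT A5 = 1 − 0.2800 = 0.7200
NOT A5 OR A4 = a + b − a·b on (0.7200, 0.8500) = 0.9580
NOT A2 = 1 − 0.9100 = 0.0900
A4 OR NOT A2 = a + b − a·b on (0.8500, 0.0900) = 0.8635
(NOT A5 OR A4) OR (A4 OR NOT A2) = a + b − a·b on (0.9580, 0.8635) = 0.9943
A2 OR A5 = a + b − a·b on (0.9100, 0.2800) = 0.9352
((NOT A5 OR A4) OR (A4 OR NOT A2)) AND (A2 OR A5) = a·b on (0.9943, 0.9352) = 0.9298

0.930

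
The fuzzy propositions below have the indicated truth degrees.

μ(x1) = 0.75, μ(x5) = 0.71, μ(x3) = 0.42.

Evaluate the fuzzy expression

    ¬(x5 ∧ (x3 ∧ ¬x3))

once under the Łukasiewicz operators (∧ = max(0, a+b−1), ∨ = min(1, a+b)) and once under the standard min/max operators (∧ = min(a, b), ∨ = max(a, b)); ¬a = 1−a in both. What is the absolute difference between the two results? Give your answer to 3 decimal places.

Under Łukasiewicz:
  ¬x3 = 1 − 0.42 = 0.58
  x3 ∧ ¬x3 = max(0, a+b−1) on (0.42, 0.58) = 0.00
  x5 ∧ (x3 ∧ ¬x3) = max(0, a+b−1) on (0.71, 0.00) = 0.00
  ¬(x5 ∧ (x3 ∧ ¬x3)) = 1 − 0.00 = 1.00
  → value = 1.0000
Under standard min/max:
  ¬x3 = 1 − 0.42 = 0.58
  x3 ∧ ¬x3 = min(a, b) on (0.42, 0.58) = 0.42
  x5 ∧ (x3 ∧ ¬x3) = min(a, b) on (0.71, 0.42) = 0.42
  ¬(x5 ∧ (x3 ∧ ¬x3)) = 1 − 0.42 = 0.58
  → value = 0.5800
|1.0000 − 0.5800| = 0.420

0.420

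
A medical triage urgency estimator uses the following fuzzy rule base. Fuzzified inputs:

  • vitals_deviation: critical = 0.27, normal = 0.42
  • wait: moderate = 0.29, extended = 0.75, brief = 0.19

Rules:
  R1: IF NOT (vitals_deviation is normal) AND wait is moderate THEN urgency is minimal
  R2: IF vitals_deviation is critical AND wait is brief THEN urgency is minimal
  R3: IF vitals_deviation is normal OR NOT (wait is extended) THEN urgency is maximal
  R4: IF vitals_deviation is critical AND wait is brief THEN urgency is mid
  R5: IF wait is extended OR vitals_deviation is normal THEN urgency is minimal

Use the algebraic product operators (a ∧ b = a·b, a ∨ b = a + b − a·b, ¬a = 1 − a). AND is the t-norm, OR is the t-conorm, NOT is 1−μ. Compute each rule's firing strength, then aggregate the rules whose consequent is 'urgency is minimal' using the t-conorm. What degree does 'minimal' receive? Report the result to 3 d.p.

0.886

R1: ¬normal=1−0.42=0.58, moderate=0.29; AND[a·b] → w = 0.1682
R2: critical=0.27, brief=0.19; AND[a·b] → w = 0.0513
R3: normal=0.42, ¬extended=1−0.75=0.25; OR[a + b − a·b] → w = 0.5650
R4: critical=0.27, brief=0.19; AND[a·b] → w = 0.0513
R5: extended=0.75, normal=0.42; OR[a + b − a·b] → w = 0.8550
Rules with consequent 'minimal': {R1, R2, R5} → strengths 0.1682, 0.0513, 0.8550
Aggregate via t-conorm [a + b − a·b]: 0.8856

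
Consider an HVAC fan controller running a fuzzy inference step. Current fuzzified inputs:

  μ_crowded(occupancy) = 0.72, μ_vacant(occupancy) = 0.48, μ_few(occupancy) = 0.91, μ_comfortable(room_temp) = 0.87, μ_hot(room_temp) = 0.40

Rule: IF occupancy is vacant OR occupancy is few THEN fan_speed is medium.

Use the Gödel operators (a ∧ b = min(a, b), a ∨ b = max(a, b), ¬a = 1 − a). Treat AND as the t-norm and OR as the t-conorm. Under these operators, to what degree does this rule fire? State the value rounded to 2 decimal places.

0.91

firing strength: vacant=0.48, few=0.91; OR[max(a, b)] → w = 0.91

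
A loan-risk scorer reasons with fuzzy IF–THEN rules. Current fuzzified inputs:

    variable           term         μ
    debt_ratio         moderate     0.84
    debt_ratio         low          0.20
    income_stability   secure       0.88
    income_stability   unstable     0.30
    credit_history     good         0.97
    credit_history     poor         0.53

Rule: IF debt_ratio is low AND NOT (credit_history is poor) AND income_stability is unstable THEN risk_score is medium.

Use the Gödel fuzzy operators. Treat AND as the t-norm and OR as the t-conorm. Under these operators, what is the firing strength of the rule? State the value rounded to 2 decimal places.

firing strength: low=0.20, ¬poor=1−0.53=0.47, unstable=0.30; AND[min(a, b)] → w = 0.20

0.20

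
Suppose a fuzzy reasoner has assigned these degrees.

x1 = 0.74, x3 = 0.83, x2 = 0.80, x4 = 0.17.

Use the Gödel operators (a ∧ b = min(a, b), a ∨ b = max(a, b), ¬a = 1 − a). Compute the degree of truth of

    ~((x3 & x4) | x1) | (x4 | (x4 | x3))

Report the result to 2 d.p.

0.83

x3 & x4 = min(a, b) on (0.83, 0.17) = 0.17
(x3 & x4) | x1 = max(a, b) on (0.17, 0.74) = 0.74
~((x3 & x4) | x1) = 1 − 0.74 = 0.26
x4 | x3 = max(a, b) on (0.17, 0.83) = 0.83
x4 | (x4 | x3) = max(a, b) on (0.17, 0.83) = 0.83
~((x3 & x4) | x1) | (x4 | (x4 | x3)) = max(a, b) on (0.26, 0.83) = 0.83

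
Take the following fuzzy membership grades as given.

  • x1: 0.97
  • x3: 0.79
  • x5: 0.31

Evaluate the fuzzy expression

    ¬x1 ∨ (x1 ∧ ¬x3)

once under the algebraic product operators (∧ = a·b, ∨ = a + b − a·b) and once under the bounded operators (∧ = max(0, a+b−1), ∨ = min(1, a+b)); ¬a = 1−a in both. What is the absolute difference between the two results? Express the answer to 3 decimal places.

0.018

Under algebraic product:
  ¬x1 = 1 − 0.9700 = 0.0300
  ¬x3 = 1 − 0.7900 = 0.2100
  x1 ∧ ¬x3 = a·b on (0.9700, 0.2100) = 0.2037
  ¬x1 ∨ (x1 ∧ ¬x3) = a + b − a·b on (0.0300, 0.2037) = 0.2276
  → value = 0.2276
Under bounded:
  ¬x1 = 1 − 0.97 = 0.03
  ¬x3 = 1 − 0.79 = 0.21
  x1 ∧ ¬x3 = max(0, a+b−1) on (0.97, 0.21) = 0.18
  ¬x1 ∨ (x1 ∧ ¬x3) = min(1, a+b) on (0.03, 0.18) = 0.21
  → value = 0.2100
|0.2276 − 0.2100| = 0.018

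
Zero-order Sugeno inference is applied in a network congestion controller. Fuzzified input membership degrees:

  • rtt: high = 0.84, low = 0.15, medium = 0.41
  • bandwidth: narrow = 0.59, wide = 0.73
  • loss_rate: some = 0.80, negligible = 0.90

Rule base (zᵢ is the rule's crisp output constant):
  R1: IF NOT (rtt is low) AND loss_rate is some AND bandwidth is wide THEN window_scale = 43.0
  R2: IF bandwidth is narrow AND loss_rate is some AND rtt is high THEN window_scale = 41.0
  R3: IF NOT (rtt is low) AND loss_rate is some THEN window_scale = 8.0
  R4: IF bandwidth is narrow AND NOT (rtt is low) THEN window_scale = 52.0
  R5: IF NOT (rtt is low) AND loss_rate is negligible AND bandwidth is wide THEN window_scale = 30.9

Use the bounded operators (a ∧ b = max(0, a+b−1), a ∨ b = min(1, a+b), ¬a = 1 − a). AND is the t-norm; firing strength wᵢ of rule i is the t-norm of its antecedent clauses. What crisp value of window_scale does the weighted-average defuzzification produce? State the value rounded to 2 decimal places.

31.51

R1 (z=43.0): ¬low=1−0.15=0.85, some=0.80, wide=0.73; AND[max(0, a+b−1)] → w = 0.38
R2 (z=41.0): narrow=0.59, some=0.80, high=0.84; AND[max(0, a+b−1)] → w = 0.23
R3 (z=8.0): ¬low=1−0.15=0.85, some=0.80; AND[max(0, a+b−1)] → w = 0.65
R4 (z=52.0): narrow=0.59, ¬low=1−0.15=0.85; AND[max(0, a+b−1)] → w = 0.44
R5 (z=30.9): ¬low=1−0.15=0.85, negligible=0.90, wide=0.73; AND[max(0, a+b−1)] → w = 0.48
Weighted average = (0.38·43.0 + 0.23·41.0 + 0.65·8.0 + 0.44·52.0 + 0.48·30.9) / (0.38 + 0.23 + 0.65 + 0.44 + 0.48)
  = 68.6820 / 2.1800 = 31.51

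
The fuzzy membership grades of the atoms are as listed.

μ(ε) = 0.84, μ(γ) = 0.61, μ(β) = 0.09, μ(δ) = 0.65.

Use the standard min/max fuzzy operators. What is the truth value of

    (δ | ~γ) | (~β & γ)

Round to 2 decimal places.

0.65

~γ = 1 − 0.61 = 0.39
δ | ~γ = max(a, b) on (0.65, 0.39) = 0.65
~β = 1 − 0.09 = 0.91
~β & γ = min(a, b) on (0.91, 0.61) = 0.61
(δ | ~γ) | (~β & γ) = max(a, b) on (0.65, 0.61) = 0.65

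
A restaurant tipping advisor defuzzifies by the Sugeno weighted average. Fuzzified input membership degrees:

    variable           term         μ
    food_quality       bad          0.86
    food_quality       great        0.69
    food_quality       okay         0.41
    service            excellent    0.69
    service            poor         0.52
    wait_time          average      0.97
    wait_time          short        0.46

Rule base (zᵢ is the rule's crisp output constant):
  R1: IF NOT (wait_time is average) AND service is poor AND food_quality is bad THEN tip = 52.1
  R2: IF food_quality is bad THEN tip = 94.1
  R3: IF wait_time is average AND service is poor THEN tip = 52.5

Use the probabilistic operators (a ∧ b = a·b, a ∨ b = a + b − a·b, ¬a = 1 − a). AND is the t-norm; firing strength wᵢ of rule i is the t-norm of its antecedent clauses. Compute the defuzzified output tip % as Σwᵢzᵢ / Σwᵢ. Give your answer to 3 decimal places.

78.462

R1 (z=52.1): ¬average=1−0.97=0.03, poor=0.52, bad=0.86; AND[a·b] → w = 0.0134
R2 (z=94.1): bad=0.86 → w = 0.8600
R3 (z=52.5): average=0.97, poor=0.52; AND[a·b] → w = 0.5044
Weighted average = (0.0134·52.1 + 0.8600·94.1 + 0.5044·52.5) / (0.0134 + 0.8600 + 0.5044)
  = 108.1060 / 1.3778 = 78.462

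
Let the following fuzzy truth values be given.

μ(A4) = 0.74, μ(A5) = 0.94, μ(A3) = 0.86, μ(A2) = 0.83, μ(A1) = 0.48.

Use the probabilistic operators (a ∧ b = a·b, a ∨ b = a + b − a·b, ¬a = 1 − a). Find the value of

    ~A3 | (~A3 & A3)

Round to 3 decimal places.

~A3 = 1 − 0.8600 = 0.1400
~A3 = 1 − 0.8600 = 0.1400
~A3 & A3 = a·b on (0.1400, 0.8600) = 0.1204
~A3 | (~A3 & A3) = a + b − a·b on (0.1400, 0.1204) = 0.2435

0.244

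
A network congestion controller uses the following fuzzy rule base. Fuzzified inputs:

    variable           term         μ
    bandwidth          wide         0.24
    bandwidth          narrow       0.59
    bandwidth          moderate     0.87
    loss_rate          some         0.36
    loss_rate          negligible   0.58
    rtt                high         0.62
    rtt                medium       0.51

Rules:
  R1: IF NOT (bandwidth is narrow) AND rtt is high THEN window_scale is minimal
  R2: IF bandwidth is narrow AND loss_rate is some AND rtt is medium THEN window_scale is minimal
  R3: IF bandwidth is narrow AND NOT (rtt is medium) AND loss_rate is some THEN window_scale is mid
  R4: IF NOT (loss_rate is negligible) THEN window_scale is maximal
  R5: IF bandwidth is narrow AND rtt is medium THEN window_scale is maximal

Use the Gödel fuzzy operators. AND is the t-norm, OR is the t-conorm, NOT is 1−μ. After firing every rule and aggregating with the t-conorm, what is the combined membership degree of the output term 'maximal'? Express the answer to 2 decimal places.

R1: ¬narrow=1−0.59=0.41, high=0.62; AND[min(a, b)] → w = 0.41
R2: narrow=0.59, some=0.36, medium=0.51; AND[min(a, b)] → w = 0.36
R3: narrow=0.59, ¬medium=1−0.51=0.49, some=0.36; AND[min(a, b)] → w = 0.36
R4: ¬negligible=1−0.58=0.42 → w = 0.42
R5: narrow=0.59, medium=0.51; AND[min(a, b)] → w = 0.51
Rules with consequent 'maximal': {R4, R5} → strengths 0.42, 0.51
Aggregate via t-conorm [max(a, b)]: 0.51

0.51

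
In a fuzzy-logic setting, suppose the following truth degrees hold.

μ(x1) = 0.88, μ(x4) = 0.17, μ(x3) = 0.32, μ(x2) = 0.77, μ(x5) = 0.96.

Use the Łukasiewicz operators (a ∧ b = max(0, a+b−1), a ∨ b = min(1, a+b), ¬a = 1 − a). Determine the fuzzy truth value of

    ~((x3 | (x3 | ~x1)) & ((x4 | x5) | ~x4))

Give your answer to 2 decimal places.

~x1 = 1 − 0.88 = 0.12
x3 | ~x1 = min(1, a+b) on (0.32, 0.12) = 0.44
x3 | (x3 | ~x1) = min(1, a+b) on (0.32, 0.44) = 0.76
x4 | x5 = min(1, a+b) on (0.17, 0.96) = 1.00
~x4 = 1 − 0.17 = 0.83
(x4 | x5) | ~x4 = min(1, a+b) on (1.00, 0.83) = 1.00
(x3 | (x3 | ~x1)) & ((x4 | x5) | ~x4) = max(0, a+b−1) on (0.76, 1.00) = 0.76
~((x3 | (x3 | ~x1)) & ((x4 | x5) | ~x4)) = 1 − 0.76 = 0.24

0.24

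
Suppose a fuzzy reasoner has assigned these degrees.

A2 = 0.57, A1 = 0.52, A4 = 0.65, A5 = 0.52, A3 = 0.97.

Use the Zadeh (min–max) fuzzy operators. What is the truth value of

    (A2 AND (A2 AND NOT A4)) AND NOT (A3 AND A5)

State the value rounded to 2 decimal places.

0.35

NOT A4 = 1 − 0.65 = 0.35
A2 AND NOT A4 = min(a, b) on (0.57, 0.35) = 0.35
A2 AND (A2 AND NOT A4) = min(a, b) on (0.57, 0.35) = 0.35
A3 AND A5 = min(a, b) on (0.97, 0.52) = 0.52
NOT (A3 AND A5) = 1 − 0.52 = 0.48
(A2 AND (A2 AND NOT A4)) AND NOT (A3 AND A5) = min(a, b) on (0.35, 0.48) = 0.35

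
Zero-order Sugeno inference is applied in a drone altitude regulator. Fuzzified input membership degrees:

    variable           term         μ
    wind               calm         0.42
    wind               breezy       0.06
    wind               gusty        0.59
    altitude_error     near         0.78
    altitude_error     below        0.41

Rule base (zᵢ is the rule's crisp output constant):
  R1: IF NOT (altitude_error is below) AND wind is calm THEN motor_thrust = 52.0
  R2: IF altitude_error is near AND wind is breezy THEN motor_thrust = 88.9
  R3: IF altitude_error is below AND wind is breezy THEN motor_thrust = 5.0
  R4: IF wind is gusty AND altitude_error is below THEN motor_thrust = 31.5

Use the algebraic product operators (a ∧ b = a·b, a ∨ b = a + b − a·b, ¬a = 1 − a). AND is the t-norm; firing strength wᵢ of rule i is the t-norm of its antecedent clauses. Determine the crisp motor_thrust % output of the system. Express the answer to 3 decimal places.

44.179

R1 (z=52.0): ¬below=1−0.41=0.59, calm=0.42; AND[a·b] → w = 0.2478
R2 (z=88.9): near=0.78, breezy=0.06; AND[a·b] → w = 0.0468
R3 (z=5.0): below=0.41, breezy=0.06; AND[a·b] → w = 0.0246
R4 (z=31.5): gusty=0.59, below=0.41; AND[a·b] → w = 0.2419
Weighted average = (0.2478·52.0 + 0.0468·88.9 + 0.0246·5.0 + 0.2419·31.5) / (0.2478 + 0.0468 + 0.0246 + 0.2419)
  = 24.7890 / 0.5611 = 44.179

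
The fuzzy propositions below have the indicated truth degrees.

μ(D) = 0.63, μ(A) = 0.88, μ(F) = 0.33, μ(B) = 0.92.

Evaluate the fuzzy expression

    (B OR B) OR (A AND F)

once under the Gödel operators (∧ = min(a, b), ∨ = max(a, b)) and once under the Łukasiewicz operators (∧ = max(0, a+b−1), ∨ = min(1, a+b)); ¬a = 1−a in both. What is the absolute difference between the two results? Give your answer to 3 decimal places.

Under Gödel:
  B OR B = max(a, b) on (0.92, 0.92) = 0.92
  A AND F = min(a, b) on (0.88, 0.33) = 0.33
  (B OR B) OR (A AND F) = max(a, b) on (0.92, 0.33) = 0.92
  → value = 0.9200
Under Łukasiewicz:
  B OR B = min(1, a+b) on (0.92, 0.92) = 1.00
  A AND F = max(0, a+b−1) on (0.88, 0.33) = 0.21
  (B OR B) OR (A AND F) = min(1, a+b) on (1.00, 0.21) = 1.00
  → value = 1.0000
|0.9200 − 1.0000| = 0.080

0.080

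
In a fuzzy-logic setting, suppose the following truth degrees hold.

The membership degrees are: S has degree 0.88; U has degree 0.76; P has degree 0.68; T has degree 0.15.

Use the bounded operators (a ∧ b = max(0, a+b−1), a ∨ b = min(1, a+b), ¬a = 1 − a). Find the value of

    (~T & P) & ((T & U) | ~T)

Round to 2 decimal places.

0.38

~T = 1 − 0.15 = 0.85
~T & P = max(0, a+b−1) on (0.85, 0.68) = 0.53
T & U = max(0, a+b−1) on (0.15, 0.76) = 0.00
~T = 1 − 0.15 = 0.85
(T & U) | ~T = min(1, a+b) on (0.00, 0.85) = 0.85
(~T & P) & ((T & U) | ~T) = max(0, a+b−1) on (0.53, 0.85) = 0.38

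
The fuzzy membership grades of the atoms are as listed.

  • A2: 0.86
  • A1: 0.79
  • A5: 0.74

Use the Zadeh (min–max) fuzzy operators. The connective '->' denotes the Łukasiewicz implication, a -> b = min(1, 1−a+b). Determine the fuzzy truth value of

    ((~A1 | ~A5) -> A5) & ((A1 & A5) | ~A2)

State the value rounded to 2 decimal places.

~A1 = 1 − 0.79 = 0.21
~A5 = 1 − 0.74 = 0.26
~A1 | ~A5 = max(a, b) on (0.21, 0.26) = 0.26
(~A1 | ~A5) -> A5  [Łukasiewicz: min(1, 1−a+b)] with a=0.26, b=0.74 → 1.00
A1 & A5 = min(a, b) on (0.79, 0.74) = 0.74
~A2 = 1 − 0.86 = 0.14
(A1 & A5) | ~A2 = max(a, b) on (0.74, 0.14) = 0.74
((~A1 | ~A5) -> A5) & ((A1 & A5) | ~A2) = min(a, b) on (1.00, 0.74) = 0.74

0.74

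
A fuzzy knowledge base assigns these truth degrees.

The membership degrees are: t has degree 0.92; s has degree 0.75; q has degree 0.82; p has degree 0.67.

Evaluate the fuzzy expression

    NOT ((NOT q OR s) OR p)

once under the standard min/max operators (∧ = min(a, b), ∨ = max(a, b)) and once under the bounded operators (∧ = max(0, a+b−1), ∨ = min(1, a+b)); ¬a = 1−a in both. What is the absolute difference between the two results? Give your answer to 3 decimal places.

Under standard min/max:
  NOT q = 1 − 0.82 = 0.18
  NOT q OR s = max(a, b) on (0.18, 0.75) = 0.75
  (NOT q OR s) OR p = max(a, b) on (0.75, 0.67) = 0.75
  NOT ((NOT q OR s) OR p) = 1 − 0.75 = 0.25
  → value = 0.2500
Under bounded:
  NOT q = 1 − 0.82 = 0.18
  NOT q OR s = min(1, a+b) on (0.18, 0.75) = 0.93
  (NOT q OR s) OR p = min(1, a+b) on (0.93, 0.67) = 1.00
  NOT ((NOT q OR s) OR p) = 1 − 1.00 = 0.00
  → value = 0.0000
|0.2500 − 0.0000| = 0.250

0.250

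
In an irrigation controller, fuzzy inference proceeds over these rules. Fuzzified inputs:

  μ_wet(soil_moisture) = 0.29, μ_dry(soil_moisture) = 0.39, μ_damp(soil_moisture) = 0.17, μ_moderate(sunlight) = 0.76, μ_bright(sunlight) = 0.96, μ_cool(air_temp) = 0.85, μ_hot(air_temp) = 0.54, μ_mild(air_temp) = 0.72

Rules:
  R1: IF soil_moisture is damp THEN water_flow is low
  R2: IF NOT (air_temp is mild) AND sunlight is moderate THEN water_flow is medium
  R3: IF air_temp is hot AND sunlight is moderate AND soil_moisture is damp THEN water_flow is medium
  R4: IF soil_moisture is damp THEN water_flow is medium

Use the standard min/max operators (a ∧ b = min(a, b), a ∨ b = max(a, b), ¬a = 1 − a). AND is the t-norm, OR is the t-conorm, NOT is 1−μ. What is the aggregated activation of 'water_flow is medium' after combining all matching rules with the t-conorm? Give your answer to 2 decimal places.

0.28

R1: damp=0.17 → w = 0.17
R2: ¬mild=1−0.72=0.28, moderate=0.76; AND[min(a, b)] → w = 0.28
R3: hot=0.54, moderate=0.76, damp=0.17; AND[min(a, b)] → w = 0.17
R4: damp=0.17 → w = 0.17
Rules with consequent 'medium': {R2, R3, R4} → strengths 0.28, 0.17, 0.17
Aggregate via t-conorm [max(a, b)]: 0.28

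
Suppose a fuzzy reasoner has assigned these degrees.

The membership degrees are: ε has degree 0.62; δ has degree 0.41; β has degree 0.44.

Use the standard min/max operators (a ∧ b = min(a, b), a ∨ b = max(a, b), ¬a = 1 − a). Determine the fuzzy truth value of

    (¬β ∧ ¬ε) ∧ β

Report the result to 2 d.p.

0.38

¬β = 1 − 0.44 = 0.56
¬ε = 1 − 0.62 = 0.38
¬β ∧ ¬ε = min(a, b) on (0.56, 0.38) = 0.38
(¬β ∧ ¬ε) ∧ β = min(a, b) on (0.38, 0.44) = 0.38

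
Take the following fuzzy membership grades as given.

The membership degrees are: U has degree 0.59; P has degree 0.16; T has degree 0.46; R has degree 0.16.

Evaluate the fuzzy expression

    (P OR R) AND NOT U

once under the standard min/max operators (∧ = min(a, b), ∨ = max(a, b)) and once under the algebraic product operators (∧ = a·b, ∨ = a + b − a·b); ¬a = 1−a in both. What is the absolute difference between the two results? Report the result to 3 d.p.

0.039

Under standard min/max:
  P OR R = max(a, b) on (0.16, 0.16) = 0.16
  NOT U = 1 − 0.59 = 0.41
  (P OR R) AND NOT U = min(a, b) on (0.16, 0.41) = 0.16
  → value = 0.1600
Under algebraic product:
  P OR R = a + b − a·b on (0.1600, 0.1600) = 0.2944
  NOT U = 1 − 0.5900 = 0.4100
  (P OR R) AND NOT U = a·b on (0.2944, 0.4100) = 0.1207
  → value = 0.1207
|0.1600 − 0.1207| = 0.039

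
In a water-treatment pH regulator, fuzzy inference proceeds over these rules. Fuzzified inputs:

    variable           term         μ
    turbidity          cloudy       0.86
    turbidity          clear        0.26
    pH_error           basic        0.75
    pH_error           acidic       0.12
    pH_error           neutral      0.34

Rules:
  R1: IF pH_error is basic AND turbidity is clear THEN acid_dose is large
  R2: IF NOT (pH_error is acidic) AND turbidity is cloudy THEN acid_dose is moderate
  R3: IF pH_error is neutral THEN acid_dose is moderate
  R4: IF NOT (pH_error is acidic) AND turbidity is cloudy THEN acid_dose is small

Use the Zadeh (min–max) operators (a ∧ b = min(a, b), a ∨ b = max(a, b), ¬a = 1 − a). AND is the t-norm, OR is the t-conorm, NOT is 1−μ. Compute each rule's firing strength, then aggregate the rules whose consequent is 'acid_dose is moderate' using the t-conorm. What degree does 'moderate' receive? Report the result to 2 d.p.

0.86

R1: basic=0.75, clear=0.26; AND[min(a, b)] → w = 0.26
R2: ¬acidic=1−0.12=0.88, cloudy=0.86; AND[min(a, b)] → w = 0.86
R3: neutral=0.34 → w = 0.34
R4: ¬acidic=1−0.12=0.88, cloudy=0.86; AND[min(a, b)] → w = 0.86
Rules with consequent 'moderate': {R2, R3} → strengths 0.86, 0.34
Aggregate via t-conorm [max(a, b)]: 0.86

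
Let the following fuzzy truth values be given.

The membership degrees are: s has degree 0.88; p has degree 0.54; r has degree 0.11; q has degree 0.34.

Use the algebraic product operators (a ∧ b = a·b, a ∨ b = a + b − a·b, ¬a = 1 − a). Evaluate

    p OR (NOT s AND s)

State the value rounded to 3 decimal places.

NOT s = 1 − 0.8800 = 0.1200
NOT s AND s = a·b on (0.1200, 0.8800) = 0.1056
p OR (NOT s AND s) = a + b − a·b on (0.5400, 0.1056) = 0.5886

0.589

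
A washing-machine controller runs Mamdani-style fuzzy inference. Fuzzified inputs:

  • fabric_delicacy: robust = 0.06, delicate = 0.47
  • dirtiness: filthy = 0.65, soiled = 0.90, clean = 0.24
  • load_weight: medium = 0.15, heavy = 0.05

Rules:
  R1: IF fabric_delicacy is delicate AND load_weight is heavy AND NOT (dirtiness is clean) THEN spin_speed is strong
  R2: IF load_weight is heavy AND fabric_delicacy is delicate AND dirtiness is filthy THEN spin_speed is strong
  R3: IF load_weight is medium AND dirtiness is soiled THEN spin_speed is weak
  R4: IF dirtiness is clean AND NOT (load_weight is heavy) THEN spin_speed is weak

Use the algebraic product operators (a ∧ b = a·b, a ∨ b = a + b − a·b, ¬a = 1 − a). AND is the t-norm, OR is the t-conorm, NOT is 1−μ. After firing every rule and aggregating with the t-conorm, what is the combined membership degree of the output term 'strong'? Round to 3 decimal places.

R1: delicate=0.47, heavy=0.05, ¬clean=1−0.24=0.76; AND[a·b] → w = 0.0179
R2: heavy=0.05, delicate=0.47, filthy=0.65; AND[a·b] → w = 0.0153
R3: medium=0.15, soiled=0.90; AND[a·b] → w = 0.1350
R4: clean=0.24, ¬heavy=1−0.05=0.95; AND[a·b] → w = 0.2280
Rules with consequent 'strong': {R1, R2} → strengths 0.0179, 0.0153
Aggregate via t-conorm [a + b − a·b]: 0.0329

0.033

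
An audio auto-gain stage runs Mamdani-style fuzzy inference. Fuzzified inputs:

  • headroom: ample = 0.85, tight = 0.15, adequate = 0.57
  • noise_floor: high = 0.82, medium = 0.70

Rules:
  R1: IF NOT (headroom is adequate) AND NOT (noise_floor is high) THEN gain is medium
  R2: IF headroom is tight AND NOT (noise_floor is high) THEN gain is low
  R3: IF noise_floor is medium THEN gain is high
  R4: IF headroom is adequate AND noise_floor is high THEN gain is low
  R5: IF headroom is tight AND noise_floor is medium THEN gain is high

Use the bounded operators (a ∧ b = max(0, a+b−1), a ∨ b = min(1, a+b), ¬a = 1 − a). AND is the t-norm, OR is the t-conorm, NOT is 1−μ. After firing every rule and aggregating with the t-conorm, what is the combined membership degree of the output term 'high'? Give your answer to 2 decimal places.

0.70

R1: ¬adequate=1−0.57=0.43, ¬high=1−0.82=0.18; AND[max(0, a+b−1)] → w = 0.00
R2: tight=0.15, ¬high=1−0.82=0.18; AND[max(0, a+b−1)] → w = 0.00
R3: medium=0.70 → w = 0.70
R4: adequate=0.57, high=0.82; AND[max(0, a+b−1)] → w = 0.39
R5: tight=0.15, medium=0.70; AND[max(0, a+b−1)] → w = 0.00
Rules with consequent 'high': {R3, R5} → strengths 0.70, 0.00
Aggregate via t-conorm [min(1, a+b)]: 0.70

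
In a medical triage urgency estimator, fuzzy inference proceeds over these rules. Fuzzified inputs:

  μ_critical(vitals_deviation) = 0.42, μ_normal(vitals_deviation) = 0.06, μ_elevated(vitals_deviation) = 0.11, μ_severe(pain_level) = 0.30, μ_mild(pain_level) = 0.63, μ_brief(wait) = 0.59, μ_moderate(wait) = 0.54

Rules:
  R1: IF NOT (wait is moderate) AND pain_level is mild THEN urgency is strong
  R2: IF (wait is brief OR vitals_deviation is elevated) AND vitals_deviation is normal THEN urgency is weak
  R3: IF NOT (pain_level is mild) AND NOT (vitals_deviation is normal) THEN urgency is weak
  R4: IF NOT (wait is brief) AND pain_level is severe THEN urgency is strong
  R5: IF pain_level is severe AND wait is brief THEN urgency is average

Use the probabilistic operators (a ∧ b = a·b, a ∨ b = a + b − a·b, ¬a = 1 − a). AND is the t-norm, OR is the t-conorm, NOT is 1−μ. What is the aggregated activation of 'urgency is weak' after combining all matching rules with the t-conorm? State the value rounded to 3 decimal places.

R1: ¬moderate=1−0.54=0.46, mild=0.63; AND[a·b] → w = 0.2898
R2: (brief=0.59 OR elevated=0.11) = 0.6351; AND[a·b] with normal=0.06 → w = 0.0381
R3: ¬mild=1−0.63=0.37, ¬normal=1−0.06=0.94; AND[a·b] → w = 0.3478
R4: ¬brief=1−0.59=0.41, severe=0.30; AND[a·b] → w = 0.1230
R5: severe=0.30, brief=0.59; AND[a·b] → w = 0.1770
Rules with consequent 'weak': {R2, R3} → strengths 0.0381, 0.3478
Aggregate via t-conorm [a + b − a·b]: 0.3727

0.373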